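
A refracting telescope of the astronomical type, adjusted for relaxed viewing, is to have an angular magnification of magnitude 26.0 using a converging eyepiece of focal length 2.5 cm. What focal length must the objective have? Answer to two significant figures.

|M| = f_obj/|f_eye|, so f_obj = |M| x |f_eye| = 26.0 x 2.5 = 65.000 cm.

65 cm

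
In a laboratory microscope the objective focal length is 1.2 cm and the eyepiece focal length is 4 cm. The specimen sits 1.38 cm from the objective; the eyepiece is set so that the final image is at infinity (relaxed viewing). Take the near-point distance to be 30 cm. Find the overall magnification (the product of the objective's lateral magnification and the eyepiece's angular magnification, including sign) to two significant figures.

-50

Objective: 1/d_i = 1/f_obj - 1/d_o = 1/1.2 - 1/1.38 = 0.10870 cm^-1, so d_i = 9.200 cm.
m_obj = -d_i/d_o = -9.200/1.38 = -6.667.
Eyepiece angular magnification (image at infinity): M_eye = D/f_e = 30/4 = 7.500.
Overall M = m_obj x M_eye = (-6.667)(7.500) = -50.00.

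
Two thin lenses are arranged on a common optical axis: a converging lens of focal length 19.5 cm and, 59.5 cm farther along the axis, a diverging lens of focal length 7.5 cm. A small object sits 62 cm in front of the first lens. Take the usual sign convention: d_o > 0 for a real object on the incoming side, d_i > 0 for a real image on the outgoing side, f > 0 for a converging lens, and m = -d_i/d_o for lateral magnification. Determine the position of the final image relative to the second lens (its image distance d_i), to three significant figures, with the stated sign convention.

Lens 1: 1/d_i1 = 1/f_1 - 1/d_o1 = 1/19.5 - 1/62 = 0.03515 cm^-1, so d_i1 = 28.447 cm.
That image sits 31.053 cm in front of the second lens, so d_o2 = 31.053 cm.
Lens 2: 1/d_i2 = 1/f_2 - 1/d_o2 = 1/(-7.5) - 1/(31.053) = -0.16554 cm^-1, so d_i2 = -6.041 cm.

-6.04 cm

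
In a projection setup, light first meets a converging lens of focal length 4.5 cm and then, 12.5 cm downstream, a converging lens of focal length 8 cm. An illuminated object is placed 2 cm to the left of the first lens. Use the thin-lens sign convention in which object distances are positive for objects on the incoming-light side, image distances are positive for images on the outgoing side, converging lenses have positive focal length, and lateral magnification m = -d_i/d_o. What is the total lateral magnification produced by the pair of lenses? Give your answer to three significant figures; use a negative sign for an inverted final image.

-1.78

First lens: d_i1 = 1/(1/4.5 - 1/2) = -3.600 cm.
m_1 = -(-3.600)/2 = 1.8000.
With d_i1 < 0 the first image is virtual and lies on the object side; the object distance for lens 2 is d_o2 = 12.5 - (-3.600) = 16.100 cm.
Second lens: d_i2 = 1/(1/8 - 1/(16.100)) = 15.901 cm.
m_2 = -(15.901)/(16.100) = -0.9877.
Overall magnification: m = m_1 m_2 = -1.7778.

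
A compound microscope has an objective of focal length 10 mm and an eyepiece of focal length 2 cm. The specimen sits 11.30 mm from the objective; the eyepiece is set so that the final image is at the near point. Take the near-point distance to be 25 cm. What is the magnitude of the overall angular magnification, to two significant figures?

100

Convert to cm: f_obj = 10 mm = 1 cm; d_o = 11.30 mm = 1.13 cm.
Objective: 1/d_i = 1/f_obj - 1/d_o = 1/1 - 1/1.13 = 0.11504 cm^-1, so d_i = 8.692 cm.
m_obj = -d_i/d_o = -8.692/1.13 = -7.692.
Eyepiece angular magnification (image at near point): M_eye = 1 + D/f_e = 1 + 25/2 = 13.500.
Overall M = m_obj x M_eye = (-7.692)(13.500) = -103.85.
|M| = 103.85.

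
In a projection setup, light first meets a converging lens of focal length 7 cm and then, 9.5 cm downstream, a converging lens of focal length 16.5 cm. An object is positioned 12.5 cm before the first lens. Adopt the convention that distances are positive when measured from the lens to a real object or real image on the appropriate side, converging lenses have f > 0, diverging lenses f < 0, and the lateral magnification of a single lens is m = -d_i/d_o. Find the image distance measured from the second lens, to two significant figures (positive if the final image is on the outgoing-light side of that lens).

4.6 cm

Applying the thin-lens equation to the first lens, 1/7 = 1/12.5 + 1/d_i1, which gives d_i1 = 15.909 cm.
Since 15.909 cm > 9.5 cm, the first image lies past the second lens and serves as a virtual object: d_o2 = L - d_i1 = -6.409 cm.
Applying the thin-lens equation again with f_2 = 16.5 cm and d_o2 = -6.409 cm gives d_i2 = 4.616 cm.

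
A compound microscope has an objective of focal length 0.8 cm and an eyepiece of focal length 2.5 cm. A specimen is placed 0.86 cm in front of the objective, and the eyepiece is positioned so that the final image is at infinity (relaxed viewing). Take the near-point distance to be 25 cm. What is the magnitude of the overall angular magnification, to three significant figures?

Objective: 1/d_i = 1/f_obj - 1/d_o = 1/0.8 - 1/0.86 = 0.08721 cm^-1, so d_i = 11.467 cm.
m_obj = -d_i/d_o = -11.467/0.86 = -13.333.
Eyepiece angular magnification (image at infinity): M_eye = D/f_e = 25/2.5 = 10.000.
Overall M = m_obj x M_eye = (-13.333)(10.000) = -133.33.
|M| = 133.33.

133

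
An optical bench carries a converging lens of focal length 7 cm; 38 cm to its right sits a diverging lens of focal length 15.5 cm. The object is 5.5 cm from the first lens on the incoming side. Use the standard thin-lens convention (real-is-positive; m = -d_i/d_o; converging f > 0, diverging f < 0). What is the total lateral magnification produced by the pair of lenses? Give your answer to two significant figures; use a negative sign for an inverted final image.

0.91

Lens 1: 1/d_i1 = 1/f_1 - 1/d_o1 = 1/7 - 1/5.5 = -0.03896 cm^-1, so d_i1 = -25.667 cm.
m_1 = -(-25.667)/5.5 = 4.6667.
With d_i1 < 0 the first image is virtual and lies on the object side; the object distance for lens 2 is d_o2 = 38 - (-25.667) = 63.667 cm.
Lens 2: 1/d_i2 = 1/f_2 - 1/d_o2 = 1/(-15.5) - 1/(63.667) = -0.08022 cm^-1, so d_i2 = -12.465 cm.
m_2 = -(-12.465)/(63.667) = 0.1958.
Total m = m_1 x m_2 = (4.6667)(0.1958) = 0.9137.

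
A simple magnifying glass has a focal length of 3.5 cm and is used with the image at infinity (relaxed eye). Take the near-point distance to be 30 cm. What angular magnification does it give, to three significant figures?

M = D/f = 30/3.5 = 8.571.

8.57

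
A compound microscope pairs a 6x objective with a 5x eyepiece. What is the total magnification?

The overall magnification of a compound microscope is the product of the objective and eyepiece magnifications:
M = M_obj x M_eye = 6 x 5 = 30.

30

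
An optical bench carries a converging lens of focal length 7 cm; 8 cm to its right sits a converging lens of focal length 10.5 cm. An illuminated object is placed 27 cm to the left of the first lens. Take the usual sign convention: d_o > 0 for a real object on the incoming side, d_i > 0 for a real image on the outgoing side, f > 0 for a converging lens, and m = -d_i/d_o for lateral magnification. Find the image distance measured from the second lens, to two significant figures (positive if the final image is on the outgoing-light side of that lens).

1.3 cm

First lens: d_i1 = 1/(1/7 - 1/27) = 9.450 cm.
Since 9.450 cm > 8 cm, the first image lies past the second lens and serves as a virtual object: d_o2 = L - d_i1 = -1.450 cm.
Second lens: d_i2 = 1/(1/10.5 - 1/(-1.450)) = 1.274 cm.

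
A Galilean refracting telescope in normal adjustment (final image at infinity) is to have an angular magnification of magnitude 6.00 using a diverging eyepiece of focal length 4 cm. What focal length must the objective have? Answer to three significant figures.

|M| = f_obj/|f_eye|, so f_obj = |M| x |f_eye| = 6.0 x 4 = 24.000 cm.

24.0 cm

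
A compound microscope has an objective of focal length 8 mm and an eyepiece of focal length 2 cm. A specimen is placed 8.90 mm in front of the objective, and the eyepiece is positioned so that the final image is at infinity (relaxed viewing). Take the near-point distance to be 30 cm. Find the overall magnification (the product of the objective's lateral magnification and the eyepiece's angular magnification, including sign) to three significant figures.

Convert to cm: f_obj = 8 mm = 0.8 cm; d_o = 8.90 mm = 0.89 cm.
Objective: 1/d_i = 1/f_obj - 1/d_o = 1/0.8 - 1/0.89 = 0.12640 cm^-1, so d_i = 7.911 cm.
m_obj = -d_i/d_o = -7.911/0.89 = -8.889.
Eyepiece angular magnification (image at infinity): M_eye = D/f_e = 30/2 = 15.000.
Overall M = m_obj x M_eye = (-8.889)(15.000) = -133.33.

-133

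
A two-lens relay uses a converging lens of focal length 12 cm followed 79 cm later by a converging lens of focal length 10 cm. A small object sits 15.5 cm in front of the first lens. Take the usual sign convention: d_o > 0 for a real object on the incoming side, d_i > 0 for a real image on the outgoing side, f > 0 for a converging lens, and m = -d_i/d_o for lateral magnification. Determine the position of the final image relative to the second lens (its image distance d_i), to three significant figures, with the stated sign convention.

Applying the thin-lens equation to the first lens, 1/12 = 1/15.5 + 1/d_i1, which gives d_i1 = 53.143 cm.
That image sits 25.857 cm in front of the second lens, so d_o2 = 25.857 cm.
Applying the thin-lens equation again with f_2 = 10 cm and d_o2 = 25.857 cm gives d_i2 = 16.306 cm.

16.3 cm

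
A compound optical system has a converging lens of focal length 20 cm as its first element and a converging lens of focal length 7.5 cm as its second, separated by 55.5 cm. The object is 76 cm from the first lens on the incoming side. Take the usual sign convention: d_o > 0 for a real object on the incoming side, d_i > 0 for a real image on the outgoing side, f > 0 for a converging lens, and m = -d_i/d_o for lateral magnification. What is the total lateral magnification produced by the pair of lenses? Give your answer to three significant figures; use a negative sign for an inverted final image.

0.128

Lens 1: 1/d_i1 = 1/f_1 - 1/d_o1 = 1/20 - 1/76 = 0.03684 cm^-1, so d_i1 = 27.143 cm.
m_1 = -(27.143)/76 = -0.3571.
The intermediate image is 27.143 cm to the right of lens 1, so d_o2 = L - d_i1 = 55.5 - 27.143 = 28.357 cm.
Lens 2: 1/d_i2 = 1/f_2 - 1/d_o2 = 1/7.5 - 1/(28.357) = 0.09807 cm^-1, so d_i2 = 10.197 cm.
m_2 = -(10.197)/(28.357) = -0.3596.
Total m = m_1 x m_2 = (-0.3571)(-0.3596) = 0.1284.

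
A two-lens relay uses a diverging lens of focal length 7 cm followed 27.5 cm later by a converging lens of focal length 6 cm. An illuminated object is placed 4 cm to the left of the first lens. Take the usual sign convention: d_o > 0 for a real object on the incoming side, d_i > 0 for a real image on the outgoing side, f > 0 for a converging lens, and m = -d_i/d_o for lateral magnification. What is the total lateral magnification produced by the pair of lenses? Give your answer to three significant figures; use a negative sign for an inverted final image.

Applying the thin-lens equation to the first lens, 1/(-7) = 1/4 + 1/d_i1, which gives d_i1 = -2.545 cm.
Its lateral magnification is m_1 = -d_i1/d_o1 = -(-2.545)/4 = 0.6364.
The intermediate image is virtual, 2.545 cm to the left of lens 1, so d_o2 = L - d_i1 = 27.5 - (-2.545) = 30.045 cm.
Applying the thin-lens equation again with f_2 = 6 cm and d_o2 = 30.045 cm gives d_i2 = 7.497 cm.
m_2 = -(7.497)/(30.045) = -0.2495.
Total m = m_1 x m_2 = (0.6364)(-0.2495) = -0.1588.

-0.159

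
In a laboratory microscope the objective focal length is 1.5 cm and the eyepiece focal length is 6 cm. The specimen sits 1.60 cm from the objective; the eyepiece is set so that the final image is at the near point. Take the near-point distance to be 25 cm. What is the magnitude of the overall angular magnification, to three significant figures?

77.5

Objective: 1/d_i = 1/f_obj - 1/d_o = 1/1.5 - 1/1.60 = 0.04167 cm^-1, so d_i = 24.000 cm.
m_obj = -d_i/d_o = -24.000/1.60 = -15.000.
Eyepiece angular magnification (image at near point): M_eye = 1 + D/f_e = 1 + 25/6 = 5.167.
Overall M = m_obj x M_eye = (-15.000)(5.167) = -77.50.
|M| = 77.50.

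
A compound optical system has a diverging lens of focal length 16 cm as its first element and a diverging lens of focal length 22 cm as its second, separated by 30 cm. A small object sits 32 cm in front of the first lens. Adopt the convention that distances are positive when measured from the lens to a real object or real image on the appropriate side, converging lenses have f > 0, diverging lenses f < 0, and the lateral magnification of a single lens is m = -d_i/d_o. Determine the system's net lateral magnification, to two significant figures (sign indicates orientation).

0.12

Lens 1: 1/d_i1 = 1/f_1 - 1/d_o1 = 1/(-16) - 1/32 = -0.09375 cm^-1, so d_i1 = -10.667 cm.
m_1 = -(-10.667)/32 = 0.3333.
The intermediate image is virtual, 10.667 cm to the left of lens 1, so d_o2 = L - d_i1 = 30 - (-10.667) = 40.667 cm.
Lens 2: 1/d_i2 = 1/f_2 - 1/d_o2 = 1/(-22) - 1/(40.667) = -0.07004 cm^-1, so d_i2 = -14.277 cm.
m_2 = -(-14.277)/(40.667) = 0.3511.
Overall magnification: m = m_1 m_2 = 0.1170.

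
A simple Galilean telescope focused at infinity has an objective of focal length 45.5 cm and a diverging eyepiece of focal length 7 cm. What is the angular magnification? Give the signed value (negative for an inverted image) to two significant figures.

M = -f_obj/f_eye = -45.5/(-7) = 6.500.

6.5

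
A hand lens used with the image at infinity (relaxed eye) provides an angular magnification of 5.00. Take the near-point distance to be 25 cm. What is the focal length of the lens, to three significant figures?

5.00 cm

For the image at infinity, M = D/f.
f = D/M = 25/5.0 = 5.000 cm.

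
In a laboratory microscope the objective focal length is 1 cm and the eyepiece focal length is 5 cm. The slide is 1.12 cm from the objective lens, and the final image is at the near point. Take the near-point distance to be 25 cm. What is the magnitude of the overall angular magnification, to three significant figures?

Objective: 1/d_i = 1/f_obj - 1/d_o = 1/1 - 1/1.12 = 0.10714 cm^-1, so d_i = 9.333 cm.
m_obj = -d_i/d_o = -9.333/1.12 = -8.333.
Eyepiece angular magnification (image at near point): M_eye = 1 + D/f_e = 1 + 25/5 = 6.000.
Overall M = m_obj x M_eye = (-8.333)(6.000) = -50.00.
|M| = 50.00.

50.0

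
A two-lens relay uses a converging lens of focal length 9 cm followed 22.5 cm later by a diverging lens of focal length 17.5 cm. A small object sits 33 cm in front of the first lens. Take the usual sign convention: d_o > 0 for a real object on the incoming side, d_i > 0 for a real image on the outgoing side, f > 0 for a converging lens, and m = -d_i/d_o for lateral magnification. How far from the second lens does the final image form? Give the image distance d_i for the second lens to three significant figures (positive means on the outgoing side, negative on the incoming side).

-6.41 cm

First lens: d_i1 = 1/(1/9 - 1/33) = 12.375 cm.
Object distance for lens 2: d_o2 = 22.5 - 12.375 = 10.125 cm.
Second lens: d_i2 = 1/(1/(-17.5) - 1/(10.125)) = -6.414 cm.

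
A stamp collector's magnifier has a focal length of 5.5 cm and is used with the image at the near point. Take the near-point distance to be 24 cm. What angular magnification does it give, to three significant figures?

5.36

M = 1 + D/f = 1 + 24/5.5 = 5.364.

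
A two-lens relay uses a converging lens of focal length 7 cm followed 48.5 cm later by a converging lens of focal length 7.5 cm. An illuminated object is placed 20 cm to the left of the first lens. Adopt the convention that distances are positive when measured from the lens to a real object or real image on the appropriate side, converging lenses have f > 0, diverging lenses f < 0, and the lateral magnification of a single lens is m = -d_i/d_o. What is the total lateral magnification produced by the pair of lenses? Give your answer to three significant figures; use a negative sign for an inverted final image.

Lens 1: 1/d_i1 = 1/f_1 - 1/d_o1 = 1/7 - 1/20 = 0.09286 cm^-1, so d_i1 = 10.769 cm.
m_1 = -(10.769)/20 = -0.5385.
The intermediate image is 10.769 cm to the right of lens 1, so d_o2 = L - d_i1 = 48.5 - 10.769 = 37.731 cm.
Lens 2: 1/d_i2 = 1/f_2 - 1/d_o2 = 1/7.5 - 1/(37.731) = 0.10683 cm^-1, so d_i2 = 9.361 cm.
m_2 = -(9.361)/(37.731) = -0.2481.
The system's lateral magnification is m_1 m_2 = (-0.5385)(-0.2481) = 0.1336.

0.134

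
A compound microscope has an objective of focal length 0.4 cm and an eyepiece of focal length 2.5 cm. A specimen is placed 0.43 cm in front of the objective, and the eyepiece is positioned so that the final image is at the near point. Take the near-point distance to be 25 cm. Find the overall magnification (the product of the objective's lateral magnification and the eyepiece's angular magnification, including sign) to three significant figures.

-147

Objective: 1/d_i = 1/f_obj - 1/d_o = 1/0.4 - 1/0.43 = 0.17442 cm^-1, so d_i = 5.733 cm.
m_obj = -d_i/d_o = -5.733/0.43 = -13.333.
Eyepiece angular magnification (image at near point): M_eye = 1 + D/f_e = 1 + 25/2.5 = 11.000.
Overall M = m_obj x M_eye = (-13.333)(11.000) = -146.67.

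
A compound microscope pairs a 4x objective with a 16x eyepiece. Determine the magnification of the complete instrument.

The overall magnification of a compound microscope is the product of the objective and eyepiece magnifications:
M = M_obj x M_eye = 4 x 16 = 64.

64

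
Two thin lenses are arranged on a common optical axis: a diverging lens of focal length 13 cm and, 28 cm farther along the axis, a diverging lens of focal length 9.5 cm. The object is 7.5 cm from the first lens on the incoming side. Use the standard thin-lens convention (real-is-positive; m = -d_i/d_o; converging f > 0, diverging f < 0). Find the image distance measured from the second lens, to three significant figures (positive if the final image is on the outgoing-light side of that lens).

First lens: d_i1 = 1/(1/(-13) - 1/7.5) = -4.756 cm.
With d_i1 < 0 the first image is virtual and lies on the object side; the object distance for lens 2 is d_o2 = 28 - (-4.756) = 32.756 cm.
Second lens: d_i2 = 1/(1/(-9.5) - 1/(32.756)) = -7.364 cm.

-7.36 cm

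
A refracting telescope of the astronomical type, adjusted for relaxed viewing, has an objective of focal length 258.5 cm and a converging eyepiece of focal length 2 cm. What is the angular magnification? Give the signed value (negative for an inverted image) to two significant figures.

M = -f_obj/f_eye = -258.5/(2) = -129.250.

-130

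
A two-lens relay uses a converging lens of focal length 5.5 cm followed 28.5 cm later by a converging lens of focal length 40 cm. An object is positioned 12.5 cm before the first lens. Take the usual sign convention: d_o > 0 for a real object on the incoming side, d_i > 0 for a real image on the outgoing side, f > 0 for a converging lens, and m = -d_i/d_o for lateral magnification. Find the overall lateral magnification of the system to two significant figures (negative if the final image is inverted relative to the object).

-1.5

Lens 1: 1/d_i1 = 1/f_1 - 1/d_o1 = 1/5.5 - 1/12.5 = 0.10182 cm^-1, so d_i1 = 9.821 cm.
m_1 = -(9.821)/12.5 = -0.7857.
The intermediate image is 9.821 cm to the right of lens 1, so d_o2 = L - d_i1 = 28.5 - 9.821 = 18.679 cm.
Lens 2: 1/d_i2 = 1/f_2 - 1/d_o2 = 1/40 - 1/(18.679) = -0.02854 cm^-1, so d_i2 = -35.042 cm.
m_2 = -(-35.042)/(18.679) = 1.8760.
The system's lateral magnification is m_1 m_2 = (-0.7857)(1.8760) = -1.4740.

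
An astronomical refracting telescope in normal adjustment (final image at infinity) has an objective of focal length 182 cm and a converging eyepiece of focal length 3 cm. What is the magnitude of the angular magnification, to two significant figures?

61

|M| = f_obj/|f_eye| = 182/3 = 60.667.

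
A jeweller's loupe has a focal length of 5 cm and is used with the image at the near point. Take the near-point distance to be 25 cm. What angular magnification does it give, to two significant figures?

M = 1 + D/f = 1 + 25/5 = 6.000.

6.0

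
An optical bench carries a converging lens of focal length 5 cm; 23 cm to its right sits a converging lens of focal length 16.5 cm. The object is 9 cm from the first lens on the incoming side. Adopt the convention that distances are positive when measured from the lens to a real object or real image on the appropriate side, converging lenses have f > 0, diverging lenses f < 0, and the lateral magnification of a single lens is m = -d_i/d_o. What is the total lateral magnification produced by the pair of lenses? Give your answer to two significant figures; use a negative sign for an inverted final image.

Applying the thin-lens equation to the first lens, 1/5 = 1/9 + 1/d_i1, which gives d_i1 = 11.250 cm.
Its lateral magnification is m_1 = -d_i1/d_o1 = -(11.250)/9 = -1.2500.
The intermediate image is 11.250 cm to the right of lens 1, so d_o2 = L - d_i1 = 23 - 11.250 = 11.750 cm.
Applying the thin-lens equation again with f_2 = 16.5 cm and d_o2 = 11.750 cm gives d_i2 = -40.816 cm.
m_2 = -(-40.816)/(11.750) = 3.4737.
Total m = m_1 x m_2 = (-1.2500)(3.4737) = -4.3421.

-4.3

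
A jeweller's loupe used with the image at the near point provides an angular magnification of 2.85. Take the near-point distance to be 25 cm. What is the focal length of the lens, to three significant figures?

For the image at the near point, M = 1 + D/f.
f = D/(M - 1) = 25/(2.85 - 1) = 13.514 cm.

13.5 cm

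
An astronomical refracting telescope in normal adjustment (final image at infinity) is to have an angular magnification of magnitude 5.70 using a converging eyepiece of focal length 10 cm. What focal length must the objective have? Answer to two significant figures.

|M| = f_obj/|f_eye|, so f_obj = |M| x |f_eye| = 5.7 x 10 = 57.000 cm.

57 cm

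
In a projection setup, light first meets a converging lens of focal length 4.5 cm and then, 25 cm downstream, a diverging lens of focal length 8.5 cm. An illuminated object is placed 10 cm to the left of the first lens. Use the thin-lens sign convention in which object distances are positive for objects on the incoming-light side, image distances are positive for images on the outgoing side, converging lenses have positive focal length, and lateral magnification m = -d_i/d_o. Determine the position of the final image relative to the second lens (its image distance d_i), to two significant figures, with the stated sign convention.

-5.6 cm

Applying the thin-lens equation to the first lens, 1/4.5 = 1/10 + 1/d_i1, which gives d_i1 = 8.182 cm.
That image sits 16.818 cm in front of the second lens, so d_o2 = 16.818 cm.
Applying the thin-lens equation again with f_2 = -8.5 cm and d_o2 = 16.818 cm gives d_i2 = -5.646 cm.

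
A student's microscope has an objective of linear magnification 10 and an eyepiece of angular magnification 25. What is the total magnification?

The overall magnification of a compound microscope is the product of the objective and eyepiece magnifications:
M = M_obj x M_eye = 10 x 25 = 250.

250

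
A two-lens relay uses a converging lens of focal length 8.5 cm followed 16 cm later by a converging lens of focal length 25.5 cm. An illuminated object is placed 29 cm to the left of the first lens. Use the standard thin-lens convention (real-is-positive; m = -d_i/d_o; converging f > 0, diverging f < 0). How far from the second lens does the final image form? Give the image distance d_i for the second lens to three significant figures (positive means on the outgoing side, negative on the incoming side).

-4.71 cm

First lens: d_i1 = 1/(1/8.5 - 1/29) = 12.024 cm.
The intermediate image is 12.024 cm to the right of lens 1, so d_o2 = L - d_i1 = 16 - 12.024 = 3.976 cm.
Second lens: d_i2 = 1/(1/25.5 - 1/(3.976)) = -4.710 cm.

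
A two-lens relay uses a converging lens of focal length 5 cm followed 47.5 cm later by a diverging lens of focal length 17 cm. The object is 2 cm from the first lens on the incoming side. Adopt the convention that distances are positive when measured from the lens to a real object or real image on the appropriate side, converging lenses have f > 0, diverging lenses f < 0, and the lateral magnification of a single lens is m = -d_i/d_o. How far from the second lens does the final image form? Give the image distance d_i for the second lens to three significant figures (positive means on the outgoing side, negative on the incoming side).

-12.7 cm

Applying the thin-lens equation to the first lens, 1/5 = 1/2 + 1/d_i1, which gives d_i1 = -3.333 cm.
The intermediate image is virtual, 3.333 cm to the left of lens 1, so d_o2 = L - d_i1 = 47.5 - (-3.333) = 50.833 cm.
Applying the thin-lens equation again with f_2 = -17 cm and d_o2 = 50.833 cm gives d_i2 = -12.740 cm.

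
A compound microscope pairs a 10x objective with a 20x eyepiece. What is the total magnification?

The overall magnification of a compound microscope is the product of the objective and eyepiece magnifications:
M = M_obj x M_eye = 10 x 20 = 200.

200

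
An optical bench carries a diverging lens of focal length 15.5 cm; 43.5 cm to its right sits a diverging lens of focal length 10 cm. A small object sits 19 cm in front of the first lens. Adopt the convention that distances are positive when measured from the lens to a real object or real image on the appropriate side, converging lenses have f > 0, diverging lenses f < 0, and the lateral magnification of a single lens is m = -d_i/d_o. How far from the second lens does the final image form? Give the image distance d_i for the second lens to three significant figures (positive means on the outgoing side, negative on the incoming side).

-8.39 cm

Lens 1: 1/d_i1 = 1/f_1 - 1/d_o1 = 1/(-15.5) - 1/19 = -0.11715 cm^-1, so d_i1 = -8.536 cm.
The intermediate image is virtual, 8.536 cm to the left of lens 1, so d_o2 = L - d_i1 = 43.5 - (-8.536) = 52.036 cm.
Lens 2: 1/d_i2 = 1/f_2 - 1/d_o2 = 1/(-10) - 1/(52.036) = -0.11922 cm^-1, so d_i2 = -8.388 cm.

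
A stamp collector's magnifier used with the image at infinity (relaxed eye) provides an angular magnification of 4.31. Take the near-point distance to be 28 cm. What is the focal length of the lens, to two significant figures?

6.5 cm

For the image at infinity, M = D/f.
f = D/M = 28/4.31 = 6.497 cm.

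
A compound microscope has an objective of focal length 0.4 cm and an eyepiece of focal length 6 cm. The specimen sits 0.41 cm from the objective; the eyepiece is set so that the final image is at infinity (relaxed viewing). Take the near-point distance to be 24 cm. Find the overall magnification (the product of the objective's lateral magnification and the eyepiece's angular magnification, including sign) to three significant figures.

Objective: 1/d_i = 1/f_obj - 1/d_o = 1/0.4 - 1/0.41 = 0.06098 cm^-1, so d_i = 16.400 cm.
m_obj = -d_i/d_o = -16.400/0.41 = -40.000.
Eyepiece angular magnification (image at infinity): M_eye = D/f_e = 24/6 = 4.000.
Overall M = m_obj x M_eye = (-40.000)(4.000) = -160.00.

-160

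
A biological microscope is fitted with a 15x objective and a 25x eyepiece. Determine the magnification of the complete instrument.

The overall magnification of a compound microscope is the product of the objective and eyepiece magnifications:
M = M_obj x M_eye = 15 x 25 = 375.

375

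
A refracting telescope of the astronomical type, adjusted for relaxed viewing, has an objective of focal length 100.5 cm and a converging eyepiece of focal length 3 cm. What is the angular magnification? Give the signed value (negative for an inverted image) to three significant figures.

M = -f_obj/f_eye = -100.5/(3) = -33.500.

-33.5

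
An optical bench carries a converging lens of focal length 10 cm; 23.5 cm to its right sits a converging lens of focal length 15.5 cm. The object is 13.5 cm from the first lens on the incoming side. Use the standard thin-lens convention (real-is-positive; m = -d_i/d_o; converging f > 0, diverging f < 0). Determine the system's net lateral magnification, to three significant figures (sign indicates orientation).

Applying the thin-lens equation to the first lens, 1/10 = 1/13.5 + 1/d_i1, which gives d_i1 = 38.571 cm.
Its lateral magnification is m_1 = -d_i1/d_o1 = -(38.571)/13.5 = -2.8571.
This image would form 38.571 cm past lens 1, i.e. 15.071 cm beyond lens 2, so it is a virtual object for lens 2: d_o2 = 23.5 - 38.571 = -15.071 cm.
Applying the thin-lens equation again with f_2 = 15.5 cm and d_o2 = -15.071 cm gives d_i2 = 7.641 cm.
m_2 = -(7.641)/(-15.071) = 0.5070.
The system's lateral magnification is m_1 m_2 = (-2.8571)(0.5070) = -1.4486.

-1.45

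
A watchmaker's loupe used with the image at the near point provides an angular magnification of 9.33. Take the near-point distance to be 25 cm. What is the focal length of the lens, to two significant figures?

3.0 cm

For the image at the near point, M = 1 + D/f.
f = D/(M - 1) = 25/(9.33 - 1) = 3.001 cm.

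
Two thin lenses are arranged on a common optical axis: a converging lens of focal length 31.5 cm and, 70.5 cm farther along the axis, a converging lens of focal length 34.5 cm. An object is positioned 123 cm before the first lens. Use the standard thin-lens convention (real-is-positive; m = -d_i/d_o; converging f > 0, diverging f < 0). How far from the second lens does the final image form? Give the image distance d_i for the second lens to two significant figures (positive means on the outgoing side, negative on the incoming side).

Lens 1: 1/d_i1 = 1/f_1 - 1/d_o1 = 1/31.5 - 1/123 = 0.02362 cm^-1, so d_i1 = 42.344 cm.
Object distance for lens 2: d_o2 = 70.5 - 42.344 = 28.156 cm.
Lens 2: 1/d_i2 = 1/f_2 - 1/d_o2 = 1/34.5 - 1/(28.156) = -0.00653 cm^-1, so d_i2 = -153.110 cm.

-150 cm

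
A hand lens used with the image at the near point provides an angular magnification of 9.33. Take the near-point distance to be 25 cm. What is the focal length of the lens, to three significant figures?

For the image at the near point, M = 1 + D/f.
f = D/(M - 1) = 25/(9.33 - 1) = 3.001 cm.

3.00 cm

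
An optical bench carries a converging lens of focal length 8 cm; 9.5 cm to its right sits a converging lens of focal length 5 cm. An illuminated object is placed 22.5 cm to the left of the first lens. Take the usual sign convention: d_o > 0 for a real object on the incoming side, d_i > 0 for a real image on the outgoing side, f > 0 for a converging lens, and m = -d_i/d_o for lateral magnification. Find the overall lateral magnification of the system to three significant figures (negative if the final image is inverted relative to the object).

Lens 1: 1/d_i1 = 1/f_1 - 1/d_o1 = 1/8 - 1/22.5 = 0.08056 cm^-1, so d_i1 = 12.414 cm.
m_1 = -(12.414)/22.5 = -0.5517.
This image would form 12.414 cm past lens 1, i.e. 2.914 cm beyond lens 2, so it is a virtual object for lens 2: d_o2 = 9.5 - 12.414 = -2.914 cm.
Lens 2: 1/d_i2 = 1/f_2 - 1/d_o2 = 1/5 - 1/(-2.914) = 0.54320 cm^-1, so d_i2 = 1.841 cm.
m_2 = -(1.841)/(-2.914) = 0.6318.
Total m = m_1 x m_2 = (-0.5517)(0.6318) = -0.3486.

-0.349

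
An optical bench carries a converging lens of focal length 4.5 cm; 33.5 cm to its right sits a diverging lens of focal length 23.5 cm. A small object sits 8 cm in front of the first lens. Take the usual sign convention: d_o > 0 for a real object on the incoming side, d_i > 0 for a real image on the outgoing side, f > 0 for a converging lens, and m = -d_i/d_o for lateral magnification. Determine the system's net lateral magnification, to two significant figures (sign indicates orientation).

First lens: d_i1 = 1/(1/4.5 - 1/8) = 10.286 cm.
m_1 = -(10.286)/8 = -1.2857.
That image sits 23.214 cm in front of the second lens, so d_o2 = 23.214 cm.
Second lens: d_i2 = 1/(1/(-23.5) - 1/(23.214)) = -11.678 cm.
m_2 = -(-11.678)/(23.214) = 0.5031.
Total m = m_1 x m_2 = (-1.2857)(0.5031) = -0.6468.

-0.65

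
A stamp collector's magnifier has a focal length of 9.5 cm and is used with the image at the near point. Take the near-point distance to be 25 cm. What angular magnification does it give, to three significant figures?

M = 1 + D/f = 1 + 25/9.5 = 3.632.

3.63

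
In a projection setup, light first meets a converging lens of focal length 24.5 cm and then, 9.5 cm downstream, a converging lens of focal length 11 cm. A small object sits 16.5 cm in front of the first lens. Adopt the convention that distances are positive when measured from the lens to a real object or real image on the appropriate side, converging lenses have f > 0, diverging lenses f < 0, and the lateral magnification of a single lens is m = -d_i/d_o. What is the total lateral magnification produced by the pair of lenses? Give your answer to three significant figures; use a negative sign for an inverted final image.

Applying the thin-lens equation to the first lens, 1/24.5 = 1/16.5 + 1/d_i1, which gives d_i1 = -50.531 cm.
Its lateral magnification is m_1 = -d_i1/d_o1 = -(-50.531)/16.5 = 3.0625.
The intermediate image is virtual, 50.531 cm to the left of lens 1, so d_o2 = L - d_i1 = 9.5 - (-50.531) = 60.031 cm.
Applying the thin-lens equation again with f_2 = 11 cm and d_o2 = 60.031 cm gives d_i2 = 13.468 cm.
m_2 = -(13.468)/(60.031) = -0.2243.
Total m = m_1 x m_2 = (3.0625)(-0.2243) = -0.6871.

-0.687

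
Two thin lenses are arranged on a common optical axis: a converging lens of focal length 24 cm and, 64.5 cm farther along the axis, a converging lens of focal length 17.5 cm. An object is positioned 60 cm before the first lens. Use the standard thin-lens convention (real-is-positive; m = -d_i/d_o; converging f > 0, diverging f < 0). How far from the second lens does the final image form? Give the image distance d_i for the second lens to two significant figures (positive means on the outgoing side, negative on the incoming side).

Lens 1: 1/d_i1 = 1/f_1 - 1/d_o1 = 1/24 - 1/60 = 0.02500 cm^-1, so d_i1 = 40.000 cm.
That image sits 24.500 cm in front of the second lens, so d_o2 = 24.500 cm.
Lens 2: 1/d_i2 = 1/f_2 - 1/d_o2 = 1/17.5 - 1/(24.500) = 0.01633 cm^-1, so d_i2 = 61.250 cm.

61 cm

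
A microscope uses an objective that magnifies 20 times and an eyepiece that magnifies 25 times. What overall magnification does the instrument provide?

The overall magnification of a compound microscope is the product of the objective and eyepiece magnifications:
M = M_obj x M_eye = 20 x 25 = 500.

500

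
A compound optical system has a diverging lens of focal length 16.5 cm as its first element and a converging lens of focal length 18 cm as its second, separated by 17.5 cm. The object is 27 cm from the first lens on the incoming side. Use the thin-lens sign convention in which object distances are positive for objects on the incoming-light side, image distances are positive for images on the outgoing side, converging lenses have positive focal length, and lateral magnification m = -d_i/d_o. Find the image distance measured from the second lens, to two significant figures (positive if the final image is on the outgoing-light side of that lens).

Applying the thin-lens equation to the first lens, 1/(-16.5) = 1/27 + 1/d_i1, which gives d_i1 = -10.241 cm.
The intermediate image is virtual, 10.241 cm to the left of lens 1, so d_o2 = L - d_i1 = 17.5 - (-10.241) = 27.741 cm.
Applying the thin-lens equation again with f_2 = 18 cm and d_o2 = 27.741 cm gives d_i2 = 51.260 cm.

51 cm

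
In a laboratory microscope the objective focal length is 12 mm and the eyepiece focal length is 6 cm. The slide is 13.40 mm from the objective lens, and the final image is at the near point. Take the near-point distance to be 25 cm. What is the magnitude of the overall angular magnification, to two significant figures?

Convert to cm: f_obj = 12 mm = 1.2 cm; d_o = 13.40 mm = 1.34 cm.
Objective: 1/d_i = 1/f_obj - 1/d_o = 1/1.2 - 1/1.34 = 0.08706 cm^-1, so d_i = 11.486 cm.
m_obj = -d_i/d_o = -11.486/1.34 = -8.571.
Eyepiece angular magnification (image at near point): M_eye = 1 + D/f_e = 1 + 25/6 = 5.167.
Overall M = m_obj x M_eye = (-8.571)(5.167) = -44.29.
|M| = 44.29.

44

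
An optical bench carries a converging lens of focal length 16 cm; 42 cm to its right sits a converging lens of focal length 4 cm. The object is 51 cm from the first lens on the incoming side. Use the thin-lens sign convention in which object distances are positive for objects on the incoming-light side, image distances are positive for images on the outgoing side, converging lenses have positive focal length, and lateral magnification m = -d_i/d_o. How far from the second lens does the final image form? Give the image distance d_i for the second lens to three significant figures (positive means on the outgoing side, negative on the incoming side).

5.09 cm

First lens: d_i1 = 1/(1/16 - 1/51) = 23.314 cm.
Object distance for lens 2: d_o2 = 42 - 23.314 = 18.686 cm.
Second lens: d_i2 = 1/(1/4 - 1/(18.686)) = 5.089 cm.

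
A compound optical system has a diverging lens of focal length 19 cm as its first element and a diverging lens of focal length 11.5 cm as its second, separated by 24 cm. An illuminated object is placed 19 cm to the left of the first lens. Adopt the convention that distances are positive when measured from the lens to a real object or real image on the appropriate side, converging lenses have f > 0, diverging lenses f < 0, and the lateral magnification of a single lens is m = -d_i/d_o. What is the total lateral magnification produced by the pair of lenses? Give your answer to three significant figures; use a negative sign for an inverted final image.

Applying the thin-lens equation to the first lens, 1/(-19) = 1/19 + 1/d_i1, which gives d_i1 = -9.500 cm.
Its lateral magnification is m_1 = -d_i1/d_o1 = -(-9.500)/19 = 0.5000.
With d_i1 < 0 the first image is virtual and lies on the object side; the object distance for lens 2 is d_o2 = 24 - (-9.500) = 33.500 cm.
Applying the thin-lens equation again with f_2 = -11.5 cm and d_o2 = 33.500 cm gives d_i2 = -8.561 cm.
m_2 = -(-8.561)/(33.500) = 0.2556.
Overall magnification: m = m_1 m_2 = 0.1278.

0.128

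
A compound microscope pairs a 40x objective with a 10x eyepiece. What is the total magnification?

400

The overall magnification of a compound microscope is the product of the objective and eyepiece magnifications:
M = M_obj x M_eye = 40 x 10 = 400.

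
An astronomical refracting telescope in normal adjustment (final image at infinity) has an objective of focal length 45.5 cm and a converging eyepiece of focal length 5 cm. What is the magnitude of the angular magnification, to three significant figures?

9.10

|M| = f_obj/|f_eye| = 45.5/5 = 9.100.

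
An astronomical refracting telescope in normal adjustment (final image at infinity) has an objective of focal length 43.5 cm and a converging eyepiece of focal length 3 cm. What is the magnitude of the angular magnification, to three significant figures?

14.5

|M| = f_obj/|f_eye| = 43.5/3 = 14.500.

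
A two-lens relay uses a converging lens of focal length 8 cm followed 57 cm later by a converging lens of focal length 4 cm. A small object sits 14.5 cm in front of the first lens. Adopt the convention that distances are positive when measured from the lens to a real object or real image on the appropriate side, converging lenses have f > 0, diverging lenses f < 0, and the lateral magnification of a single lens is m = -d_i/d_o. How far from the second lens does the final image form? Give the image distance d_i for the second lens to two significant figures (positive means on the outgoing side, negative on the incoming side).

Applying the thin-lens equation to the first lens, 1/8 = 1/14.5 + 1/d_i1, which gives d_i1 = 17.846 cm.
Object distance for lens 2: d_o2 = 57 - 17.846 = 39.154 cm.
Applying the thin-lens equation again with f_2 = 4 cm and d_o2 = 39.154 cm gives d_i2 = 4.455 cm.

4.5 cm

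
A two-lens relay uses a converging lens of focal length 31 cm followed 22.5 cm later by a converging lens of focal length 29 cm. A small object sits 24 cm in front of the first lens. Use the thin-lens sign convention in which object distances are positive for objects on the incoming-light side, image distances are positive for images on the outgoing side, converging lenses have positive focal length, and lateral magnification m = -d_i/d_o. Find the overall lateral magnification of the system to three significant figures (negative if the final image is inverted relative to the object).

First lens: d_i1 = 1/(1/31 - 1/24) = -106.286 cm.
m_1 = -(-106.286)/24 = 4.4286.
With d_i1 < 0 the first image is virtual and lies on the object side; the object distance for lens 2 is d_o2 = 22.5 - (-106.286) = 128.786 cm.
Second lens: d_i2 = 1/(1/29 - 1/(128.786)) = 37.428 cm.
m_2 = -(37.428)/(128.786) = -0.2906.
The system's lateral magnification is m_1 m_2 = (4.4286)(-0.2906) = -1.2870.

-1.29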